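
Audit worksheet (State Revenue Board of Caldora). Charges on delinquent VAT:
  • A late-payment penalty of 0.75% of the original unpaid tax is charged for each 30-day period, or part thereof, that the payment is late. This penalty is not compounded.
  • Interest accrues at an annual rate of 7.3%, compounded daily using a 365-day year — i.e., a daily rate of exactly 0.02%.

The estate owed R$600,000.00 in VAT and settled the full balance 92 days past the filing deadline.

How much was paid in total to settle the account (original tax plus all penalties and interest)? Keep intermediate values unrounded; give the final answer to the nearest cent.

R$629,141.07

Penalty periods: ⌈92/30⌉ = 4; penalty = 4 × 0.75% × R$600,000.00 = R$18,000.00
Interest: R$600,000.00 × ((1 + 0.0002)^92 − 1) = R$600,000.00 × 0.01856845… = R$11,141.0695…
Total = R$600,000.00 + R$18,000.0000 + R$11,141.0695… = R$629,141.07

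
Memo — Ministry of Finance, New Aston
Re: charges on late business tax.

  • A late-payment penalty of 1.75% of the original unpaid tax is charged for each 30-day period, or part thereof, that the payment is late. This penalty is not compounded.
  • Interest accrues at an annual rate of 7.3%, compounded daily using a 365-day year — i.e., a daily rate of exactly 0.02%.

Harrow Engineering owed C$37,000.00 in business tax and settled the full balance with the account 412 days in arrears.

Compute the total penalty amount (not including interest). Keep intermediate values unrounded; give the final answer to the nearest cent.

Penalty periods: ⌈412/30⌉ = 14; penalty = 14 × 1.75% × C$37,000.00 = C$9,065.00

C$9,065.00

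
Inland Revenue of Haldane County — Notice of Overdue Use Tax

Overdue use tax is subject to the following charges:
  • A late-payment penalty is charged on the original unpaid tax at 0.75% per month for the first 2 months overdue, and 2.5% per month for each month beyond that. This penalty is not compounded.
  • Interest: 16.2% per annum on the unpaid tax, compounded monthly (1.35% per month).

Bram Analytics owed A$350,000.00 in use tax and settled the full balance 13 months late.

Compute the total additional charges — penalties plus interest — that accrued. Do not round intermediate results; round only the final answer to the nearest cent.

A$168,155.23

Penalty, months 1–2: 2 × 0.75% × A$350,000.00 = A$5,250.00
Penalty, months 3–13: 11 × 2.5% × A$350,000.00 = A$96,250.00
Interest: A$350,000.00 × ((1 + 0.0135)^13 − 1) = A$350,000.00 × 0.1904435… = A$66,655.2263…
Penalties + interest = A$101,500.0000 + A$66,655.2263… = A$168,155.23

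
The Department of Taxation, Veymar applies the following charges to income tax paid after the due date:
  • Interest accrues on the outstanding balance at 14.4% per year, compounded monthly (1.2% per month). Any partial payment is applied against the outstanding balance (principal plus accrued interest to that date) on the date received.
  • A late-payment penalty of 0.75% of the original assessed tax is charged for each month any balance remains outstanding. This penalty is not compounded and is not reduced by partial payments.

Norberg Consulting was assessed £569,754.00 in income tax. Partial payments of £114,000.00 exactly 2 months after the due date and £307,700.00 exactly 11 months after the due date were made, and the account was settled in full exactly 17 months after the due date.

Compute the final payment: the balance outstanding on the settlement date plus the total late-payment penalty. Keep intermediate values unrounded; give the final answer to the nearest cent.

£303,617.63

Balance at month 2: £569,754.0000 × (1 + 0.012)^2 = £583,510.1406…
After £114,000.00 payment: £583,510.1406… − £114,000.00 = £469,510.1406…
Balance at month 11: £469,510.1406… × (1 + 0.012)^9 = £522,720.5682…
After £307,700.00 payment: £522,720.5682… − £307,700.00 = £215,020.5682…
Balance at month 17: £215,020.5682… × (1 + 0.012)^6 = £230,973.9919…
Penalty: 17 × 0.75% × £569,754.00 = £72,643.64…
Final settlement = outstanding balance + penalty = £230,973.9919… + £72,643.64… = £303,617.63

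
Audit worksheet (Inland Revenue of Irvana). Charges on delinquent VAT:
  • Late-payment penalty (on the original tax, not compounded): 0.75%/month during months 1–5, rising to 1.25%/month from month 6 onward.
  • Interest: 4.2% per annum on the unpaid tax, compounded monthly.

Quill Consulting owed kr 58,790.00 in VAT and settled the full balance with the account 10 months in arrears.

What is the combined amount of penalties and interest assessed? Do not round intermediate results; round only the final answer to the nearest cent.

Penalty, months 1–5: 5 × 0.75% × kr 58,790.00 = kr 2,204.63…
Penalty, months 6–10: 5 × 1.25% × kr 58,790.00 = kr 3,674.38…
Interest (4.2%/yr ÷ 12 = 0.35%/month): kr 58,790.00 × ((1 + 0.0035)^10 − 1) = kr 2,090.3623…
Penalties + interest = kr 5,879.0000 + kr 2,090.3623… = kr 7,969.36

kr 7,969.36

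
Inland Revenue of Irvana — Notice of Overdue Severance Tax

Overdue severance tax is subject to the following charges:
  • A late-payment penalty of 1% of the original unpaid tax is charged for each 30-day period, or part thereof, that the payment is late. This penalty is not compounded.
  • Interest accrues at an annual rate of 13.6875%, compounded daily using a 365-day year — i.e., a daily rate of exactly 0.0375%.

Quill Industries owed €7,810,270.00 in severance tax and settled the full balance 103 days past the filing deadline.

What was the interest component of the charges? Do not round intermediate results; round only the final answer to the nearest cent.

€307,514.68

Interest: €7,810,270.00 × ((1 + 0.000375)^103 − 1) = €7,810,270.00 × 0.03937312… = €307,514.6771…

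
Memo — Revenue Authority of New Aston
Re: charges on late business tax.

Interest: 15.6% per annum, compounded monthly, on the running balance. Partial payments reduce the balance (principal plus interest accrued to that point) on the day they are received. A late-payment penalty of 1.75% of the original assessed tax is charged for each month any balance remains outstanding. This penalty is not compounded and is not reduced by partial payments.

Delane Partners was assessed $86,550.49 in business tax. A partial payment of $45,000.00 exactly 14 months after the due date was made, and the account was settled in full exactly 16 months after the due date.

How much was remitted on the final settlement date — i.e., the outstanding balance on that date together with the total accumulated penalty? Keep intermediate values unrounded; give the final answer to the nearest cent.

$84,475.90

Monthly rate = 15.6% ÷ 12 = 1.3%
Balance at month 14: $86,550.4900 × (1 + 0.013)^14 = $103,705.4943…
After $45,000.00 payment: $103,705.4943… − $45,000.00 = $58,705.4943…
Balance at month 16: $58,705.4943… × (1 + 0.013)^2 = $60,241.7584…
Penalty: 16 × 1.75% × $86,550.49 = $24,234.14…
Final settlement = outstanding balance + penalty = $60,241.7584… + $24,234.14… = $84,475.90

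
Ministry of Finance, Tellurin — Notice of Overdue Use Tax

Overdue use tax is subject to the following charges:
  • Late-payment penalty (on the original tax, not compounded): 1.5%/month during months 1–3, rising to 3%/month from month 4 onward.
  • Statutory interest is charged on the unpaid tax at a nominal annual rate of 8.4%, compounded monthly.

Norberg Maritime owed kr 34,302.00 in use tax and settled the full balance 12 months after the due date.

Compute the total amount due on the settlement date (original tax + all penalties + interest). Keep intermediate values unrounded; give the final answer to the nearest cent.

Penalty, months 1–3: 3 × 1.5% × kr 34,302.00 = kr 1,543.59
Penalty, months 4–12: 9 × 3% × kr 34,302.00 = kr 9,261.54
Interest (8.4%/yr ÷ 12 = 0.7%/month): kr 34,302.00 × ((1 + 0.007)^12 − 1) = kr 2,994.9303…
Total = kr 34,302.00 + kr 10,805.1300 + kr 2,994.9303… = kr 48,102.06

kr 48,102.06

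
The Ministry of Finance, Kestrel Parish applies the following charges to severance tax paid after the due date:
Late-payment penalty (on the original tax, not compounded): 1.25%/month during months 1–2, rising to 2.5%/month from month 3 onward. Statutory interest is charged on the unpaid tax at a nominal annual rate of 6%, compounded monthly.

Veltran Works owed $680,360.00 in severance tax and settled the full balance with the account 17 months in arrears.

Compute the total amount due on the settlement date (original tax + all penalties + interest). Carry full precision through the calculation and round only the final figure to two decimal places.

$1,012,706.68

Penalty, months 1–2: 2 × 1.25% × $680,360.00 = $17,009.00
Penalty, months 3–17: 15 × 2.5% × $680,360.00 = $255,135.00
Interest (6%/yr ÷ 12 = 0.5%/month): $680,360.00 × ((1 + 0.005)^17 − 1) = $60,202.6799…
Total = $680,360.00 + $272,144.0000 + $60,202.6799… = $1,012,706.68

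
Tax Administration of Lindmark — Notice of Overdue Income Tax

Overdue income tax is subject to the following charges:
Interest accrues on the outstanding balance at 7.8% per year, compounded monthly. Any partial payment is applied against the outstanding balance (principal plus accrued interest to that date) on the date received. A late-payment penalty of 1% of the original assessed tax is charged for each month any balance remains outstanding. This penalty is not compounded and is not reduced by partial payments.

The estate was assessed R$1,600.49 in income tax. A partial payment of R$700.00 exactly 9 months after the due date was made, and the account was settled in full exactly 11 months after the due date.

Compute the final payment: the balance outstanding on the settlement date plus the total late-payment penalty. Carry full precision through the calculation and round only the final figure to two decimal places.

R$1,185.64

Monthly rate = 7.8% ÷ 12 = 0.65%
Balance at month 9: R$1,600.4900 × (1 + 0.0065)^9 = R$1,696.5903…
After R$700.00 payment: R$1,696.5903… − R$700.00 = R$996.5903…
Balance at month 11: R$996.5903… × (1 + 0.0065)^2 = R$1,009.5881…
Penalty: 11 × 1% × R$1,600.49 = R$176.05…
Final settlement = outstanding balance + penalty = R$1,009.5881… + R$176.05… = R$1,185.64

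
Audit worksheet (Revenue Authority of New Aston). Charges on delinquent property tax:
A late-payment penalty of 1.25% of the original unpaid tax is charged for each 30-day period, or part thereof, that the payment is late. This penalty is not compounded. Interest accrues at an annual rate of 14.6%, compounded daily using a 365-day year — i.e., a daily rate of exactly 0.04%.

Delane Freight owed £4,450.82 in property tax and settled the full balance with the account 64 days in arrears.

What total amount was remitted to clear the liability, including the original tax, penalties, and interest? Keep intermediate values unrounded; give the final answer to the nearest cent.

Penalty periods: ⌈64/30⌉ = 3; penalty = 3 × 1.25% × £4,450.82 = £166.91…
Interest: £4,450.82 × ((1 + 0.0004)^64 − 1) = £4,450.82 × 0.02592524… = £115.3886…
Total = £4,450.82 + £166.9058… + £115.3886… = £4,733.11

£4,733.11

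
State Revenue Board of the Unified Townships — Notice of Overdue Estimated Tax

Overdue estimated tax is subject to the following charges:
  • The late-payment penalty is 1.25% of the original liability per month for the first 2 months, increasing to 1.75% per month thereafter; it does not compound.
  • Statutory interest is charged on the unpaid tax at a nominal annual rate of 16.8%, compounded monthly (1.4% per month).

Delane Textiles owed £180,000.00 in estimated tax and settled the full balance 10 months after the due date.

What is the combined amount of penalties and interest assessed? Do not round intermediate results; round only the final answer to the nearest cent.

Penalty, months 1–2: 2 × 1.25% × £180,000.00 = £4,500.00
Penalty, months 3–10: 8 × 1.75% × £180,000.00 = £25,200.00
Interest: £180,000.00 × ((1 + 0.014)^10 − 1) = £180,000.00 × 0.1491575… = £26,848.3472…
Penalties + interest = £29,700.0000 + £26,848.3472… = £56,548.35

£56,548.35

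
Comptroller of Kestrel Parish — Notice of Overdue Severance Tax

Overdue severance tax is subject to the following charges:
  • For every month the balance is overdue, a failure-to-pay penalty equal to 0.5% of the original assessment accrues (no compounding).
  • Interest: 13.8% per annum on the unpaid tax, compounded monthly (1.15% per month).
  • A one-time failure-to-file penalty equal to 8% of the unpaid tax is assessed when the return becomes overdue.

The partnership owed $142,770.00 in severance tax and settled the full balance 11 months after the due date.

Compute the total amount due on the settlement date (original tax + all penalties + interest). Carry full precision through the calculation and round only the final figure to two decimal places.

$181,179.49

Failure-to-file penalty: 8% × $142,770.00 = $11,421.60
Failure-to-pay penalty = 0.5% × $142,770.00 × 11 mo = $7,852.35
Interest: $142,770.00 × ((1 + 0.0115)^11 − 1) = $142,770.00 × 0.1340306… = $19,135.5431…
Total = $142,770.00 + $19,273.9500 + $19,135.5431… = $181,179.49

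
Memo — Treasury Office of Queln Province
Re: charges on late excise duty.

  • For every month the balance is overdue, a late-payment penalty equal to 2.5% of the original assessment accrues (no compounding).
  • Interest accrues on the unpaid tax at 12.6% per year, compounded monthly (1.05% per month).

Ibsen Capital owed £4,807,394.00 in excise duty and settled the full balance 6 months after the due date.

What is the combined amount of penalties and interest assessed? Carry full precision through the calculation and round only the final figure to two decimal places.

Late-payment penalty: 6 × 2.5% × £4,807,394.00 = £721,109.10
Interest: £4,807,394.00 × ((1 + 0.0105)^6 − 1) = £4,807,394.00 × 0.0646771… = £310,928.2332…
Penalties + interest = £721,109.1000 + £310,928.2332… = £1,032,037.33

£1,032,037.33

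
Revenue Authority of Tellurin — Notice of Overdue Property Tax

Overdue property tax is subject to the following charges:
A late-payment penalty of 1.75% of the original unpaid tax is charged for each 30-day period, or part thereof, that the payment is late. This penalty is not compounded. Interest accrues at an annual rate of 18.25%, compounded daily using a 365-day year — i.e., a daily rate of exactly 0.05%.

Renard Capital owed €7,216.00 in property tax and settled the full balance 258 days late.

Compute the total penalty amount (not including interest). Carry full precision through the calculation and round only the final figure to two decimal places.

€1,136.52

Penalty periods: ⌈258/30⌉ = 9; penalty = 9 × 1.75% × €7,216.00 = €1,136.52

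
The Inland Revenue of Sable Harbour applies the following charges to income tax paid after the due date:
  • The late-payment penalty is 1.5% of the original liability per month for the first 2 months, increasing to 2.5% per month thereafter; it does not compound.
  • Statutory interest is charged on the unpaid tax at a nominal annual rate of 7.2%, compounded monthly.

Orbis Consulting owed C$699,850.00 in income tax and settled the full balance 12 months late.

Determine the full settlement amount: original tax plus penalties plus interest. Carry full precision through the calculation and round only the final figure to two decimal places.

C$947,893.75

Penalty, months 1–2: 2 × 1.5% × C$699,850.00 = C$20,995.50
Penalty, months 3–12: 10 × 2.5% × C$699,850.00 = C$174,962.50
Interest (7.2%/yr ÷ 12 = 0.6%/month): C$699,850.00 × ((1 + 0.006)^12 − 1) = C$52,085.7538…
Total = C$699,850.00 + C$195,958.0000 + C$52,085.7538… = C$947,893.75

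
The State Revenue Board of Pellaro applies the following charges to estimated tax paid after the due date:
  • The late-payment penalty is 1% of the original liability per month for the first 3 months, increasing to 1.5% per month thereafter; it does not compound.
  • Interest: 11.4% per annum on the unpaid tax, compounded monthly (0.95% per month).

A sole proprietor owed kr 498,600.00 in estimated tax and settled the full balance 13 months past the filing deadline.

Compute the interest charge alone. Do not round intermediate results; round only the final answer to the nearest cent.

kr 65,212.21

Interest: kr 498,600.00 × ((1 + 0.0095)^13 − 1) = kr 498,600.00 × 0.1307906… = kr 65,212.2100…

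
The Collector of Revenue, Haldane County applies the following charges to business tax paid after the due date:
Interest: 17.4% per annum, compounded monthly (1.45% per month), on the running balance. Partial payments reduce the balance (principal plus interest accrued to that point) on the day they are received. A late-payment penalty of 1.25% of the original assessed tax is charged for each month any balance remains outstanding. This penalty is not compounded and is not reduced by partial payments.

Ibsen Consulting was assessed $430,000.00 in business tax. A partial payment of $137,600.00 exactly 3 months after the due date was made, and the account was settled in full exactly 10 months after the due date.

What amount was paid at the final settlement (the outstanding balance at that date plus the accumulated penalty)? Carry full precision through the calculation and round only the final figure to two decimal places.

$398,140.87

Balance at month 3: $430,000.0000 × (1 + 0.0145)^3 = $448,977.5334…
After $137,600.00 payment: $448,977.5334… − $137,600.00 = $311,377.5334…
Balance at month 10: $311,377.5334… × (1 + 0.0145)^7 = $344,390.8732…
Penalty: 10 × 1.25% × $430,000.00 = $53,750.00
Final settlement = outstanding balance + penalty = $344,390.8732… + $53,750.00 = $398,140.87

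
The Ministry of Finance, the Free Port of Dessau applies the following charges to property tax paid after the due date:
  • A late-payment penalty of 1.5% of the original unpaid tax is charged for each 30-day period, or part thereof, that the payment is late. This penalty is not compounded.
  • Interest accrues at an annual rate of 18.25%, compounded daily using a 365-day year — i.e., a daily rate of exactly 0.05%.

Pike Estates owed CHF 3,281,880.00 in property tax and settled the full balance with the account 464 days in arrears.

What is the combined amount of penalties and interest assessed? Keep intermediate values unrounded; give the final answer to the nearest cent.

CHF 1,644,374.85

Penalty periods: ⌈464/30⌉ = 16; penalty = 16 × 1.5% × CHF 3,281,880.00 = CHF 787,651.20
Interest: CHF 3,281,880.00 × ((1 + 0.0005)^464 − 1) = CHF 3,281,880.00 × 0.26104661… = CHF 856,723.6497…
Penalties + interest = CHF 787,651.2000 + CHF 856,723.6497… = CHF 1,644,374.85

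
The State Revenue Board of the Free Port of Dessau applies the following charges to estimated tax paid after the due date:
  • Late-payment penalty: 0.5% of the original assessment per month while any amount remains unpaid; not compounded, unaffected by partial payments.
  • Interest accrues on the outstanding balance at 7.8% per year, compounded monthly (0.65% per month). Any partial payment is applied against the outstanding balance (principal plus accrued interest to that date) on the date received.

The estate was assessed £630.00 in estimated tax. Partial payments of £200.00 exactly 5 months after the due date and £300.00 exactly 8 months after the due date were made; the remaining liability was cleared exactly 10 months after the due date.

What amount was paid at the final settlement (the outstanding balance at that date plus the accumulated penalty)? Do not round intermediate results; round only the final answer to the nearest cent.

£193.17

Balance at month 5: £630.0000 × (1 + 0.0065)^5 = £650.7429…
After £200.00 payment: £650.7429… − £200.00 = £450.7429…
Balance at month 8: £450.7429… × (1 + 0.0065)^3 = £459.5897…
After £300.00 payment: £459.5897… − £300.00 = £159.5897…
Balance at month 10: £159.5897… × (1 + 0.0065)^2 = £161.6711…
Penalty: 10 × 0.5% × £630.00 = £31.50
Final settlement = outstanding balance + penalty = £161.6711… + £31.50 = £193.17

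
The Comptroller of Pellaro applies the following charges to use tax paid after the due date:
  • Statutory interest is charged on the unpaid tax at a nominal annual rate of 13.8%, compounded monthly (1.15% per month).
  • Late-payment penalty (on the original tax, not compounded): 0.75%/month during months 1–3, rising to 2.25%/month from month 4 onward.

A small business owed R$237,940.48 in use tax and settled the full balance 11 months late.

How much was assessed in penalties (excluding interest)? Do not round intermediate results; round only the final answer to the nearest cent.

R$48,182.95

Penalty, months 1–3: 3 × 0.75% × R$237,940.48 = R$5,353.66…
Penalty, months 4–11: 8 × 2.25% × R$237,940.48 = R$42,829.29…
Total penalty = R$5,353.66… + R$42,829.29… = R$48,182.95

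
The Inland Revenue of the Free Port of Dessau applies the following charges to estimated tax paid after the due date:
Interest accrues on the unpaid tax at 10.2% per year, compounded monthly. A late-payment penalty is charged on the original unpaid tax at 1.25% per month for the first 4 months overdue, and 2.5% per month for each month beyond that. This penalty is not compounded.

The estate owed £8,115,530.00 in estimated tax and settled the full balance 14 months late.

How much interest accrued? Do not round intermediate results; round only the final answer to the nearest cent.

£1,020,962.94

Interest (10.2%/yr ÷ 12 = 0.85%/month): £8,115,530.00 × ((1 + 0.0085)^14 − 1) = £1,020,962.9447…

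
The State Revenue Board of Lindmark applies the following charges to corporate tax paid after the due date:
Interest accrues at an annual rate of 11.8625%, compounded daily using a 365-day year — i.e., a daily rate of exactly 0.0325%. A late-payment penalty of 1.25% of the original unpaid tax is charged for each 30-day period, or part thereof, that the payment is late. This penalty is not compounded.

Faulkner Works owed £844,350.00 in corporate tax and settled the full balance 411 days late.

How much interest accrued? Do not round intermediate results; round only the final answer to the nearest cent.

Interest: £844,350.00 × ((1 + 0.000325)^411 − 1) = £844,350.00 × 0.14288218… = £120,642.5676…

£120,642.57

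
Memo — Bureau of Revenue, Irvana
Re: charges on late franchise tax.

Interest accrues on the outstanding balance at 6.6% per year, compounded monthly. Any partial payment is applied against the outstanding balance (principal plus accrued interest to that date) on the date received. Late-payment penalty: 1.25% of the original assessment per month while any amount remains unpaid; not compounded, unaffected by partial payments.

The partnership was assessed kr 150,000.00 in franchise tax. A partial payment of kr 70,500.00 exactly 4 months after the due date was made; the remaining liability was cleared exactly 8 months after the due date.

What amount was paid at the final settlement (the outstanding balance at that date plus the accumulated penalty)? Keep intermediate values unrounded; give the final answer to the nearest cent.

kr 99,664.61

Monthly rate = 6.6% ÷ 12 = 0.55%
Balance at month 4: kr 150,000.0000 × (1 + 0.0055)^4 = kr 153,327.3250…
After kr 70,500.00 payment: kr 153,327.3250… − kr 70,500.00 = kr 82,827.3250…
Balance at month 8: kr 82,827.3250… × (1 + 0.0055)^4 = kr 84,664.6145…
Penalty: 8 × 1.25% × kr 150,000.00 = kr 15,000.00
Final settlement = outstanding balance + penalty = kr 84,664.6145… + kr 15,000.00 = kr 99,664.61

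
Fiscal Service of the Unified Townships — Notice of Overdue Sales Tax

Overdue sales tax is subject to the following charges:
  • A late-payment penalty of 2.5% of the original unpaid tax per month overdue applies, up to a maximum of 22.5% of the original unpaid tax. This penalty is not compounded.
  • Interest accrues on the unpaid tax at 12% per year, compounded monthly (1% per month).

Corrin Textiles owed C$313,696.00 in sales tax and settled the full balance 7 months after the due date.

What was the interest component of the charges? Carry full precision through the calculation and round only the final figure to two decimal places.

C$22,628.57

Interest: C$313,696.00 × ((1 + 0.01)^7 − 1) = C$313,696.00 × 0.0721354… = C$22,628.5714…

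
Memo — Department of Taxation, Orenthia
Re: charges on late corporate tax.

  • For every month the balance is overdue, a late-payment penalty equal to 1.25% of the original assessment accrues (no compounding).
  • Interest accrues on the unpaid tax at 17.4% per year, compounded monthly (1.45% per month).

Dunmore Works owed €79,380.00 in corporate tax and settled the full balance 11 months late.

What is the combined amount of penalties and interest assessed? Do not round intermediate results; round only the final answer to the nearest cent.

Late-payment penalty: 11 × 1.25% × €79,380.00 = €10,914.75
Interest: €79,380.00 × ((1 + 0.0145)^11 − 1) = €79,380.00 × 0.1715817… = €13,620.1523…
Penalties + interest = €10,914.7500 + €13,620.1523… = €24,534.90

€24,534.90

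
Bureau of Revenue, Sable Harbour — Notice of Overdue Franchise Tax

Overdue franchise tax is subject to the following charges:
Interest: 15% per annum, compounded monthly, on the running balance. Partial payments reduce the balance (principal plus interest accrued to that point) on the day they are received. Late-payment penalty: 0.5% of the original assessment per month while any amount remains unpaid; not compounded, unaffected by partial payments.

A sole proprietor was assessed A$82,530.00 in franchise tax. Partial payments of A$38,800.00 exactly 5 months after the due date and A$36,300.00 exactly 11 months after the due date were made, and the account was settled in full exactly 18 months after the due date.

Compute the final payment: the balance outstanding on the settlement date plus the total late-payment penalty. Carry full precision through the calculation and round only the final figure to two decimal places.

Monthly rate = 15% ÷ 12 = 1.25%
Balance at month 5: A$82,530.0000 × (1 + 0.0125)^5 = A$87,818.7001…
After A$38,800.00 payment: A$87,818.7001… − A$38,800.00 = A$49,018.7001…
Balance at month 11: A$49,018.7001… × (1 + 0.0125)^6 = A$52,811.9231…
After A$36,300.00 payment: A$52,811.9231… − A$36,300.00 = A$16,511.9231…
Balance at month 18: A$16,511.9231… × (1 + 0.0125)^7 = A$18,012.0390…
Penalty: 18 × 0.5% × A$82,530.00 = A$7,427.70
Final settlement = outstanding balance + penalty = A$18,012.0390… + A$7,427.70 = A$25,439.74

A$25,439.74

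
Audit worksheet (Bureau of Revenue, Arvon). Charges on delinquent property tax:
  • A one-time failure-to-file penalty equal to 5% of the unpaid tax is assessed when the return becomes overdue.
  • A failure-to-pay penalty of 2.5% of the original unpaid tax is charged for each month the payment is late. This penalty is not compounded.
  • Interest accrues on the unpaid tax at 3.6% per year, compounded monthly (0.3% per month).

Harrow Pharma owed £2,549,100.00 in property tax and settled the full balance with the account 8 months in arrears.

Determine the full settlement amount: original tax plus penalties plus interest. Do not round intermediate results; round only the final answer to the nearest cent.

Failure-to-file penalty: 5% × £2,549,100.00 = £127,455.00
Failure-to-pay penalty = 2.5% × £2,549,100.00 × 8 mo = £509,820.00
Interest: £2,549,100.00 × ((1 + 0.003)^8 − 1) = £2,549,100.00 × 0.0242535… = £61,824.6419…
Total = £2,549,100.00 + £637,275.0000 + £61,824.6419… = £3,248,199.64

£3,248,199.64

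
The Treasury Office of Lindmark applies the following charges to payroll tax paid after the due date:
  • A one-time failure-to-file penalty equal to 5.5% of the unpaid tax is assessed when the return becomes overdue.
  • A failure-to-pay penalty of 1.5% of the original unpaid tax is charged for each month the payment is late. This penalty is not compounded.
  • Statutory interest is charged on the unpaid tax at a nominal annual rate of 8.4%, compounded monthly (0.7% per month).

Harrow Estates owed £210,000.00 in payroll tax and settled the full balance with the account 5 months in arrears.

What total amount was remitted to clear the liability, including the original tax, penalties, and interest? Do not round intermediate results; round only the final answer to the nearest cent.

Failure-to-file penalty: 5.5% × £210,000.00 = £11,550.00
Failure-to-pay penalty: 5 × 1.5% × £210,000.00 = £15,750.00
Interest: £210,000.00 × ((1 + 0.007)^5 − 1) = £210,000.00 × 0.0354934… = £7,453.6228…
Total = £210,000.00 + £27,300.0000 + £7,453.6228… = £244,753.62

£244,753.62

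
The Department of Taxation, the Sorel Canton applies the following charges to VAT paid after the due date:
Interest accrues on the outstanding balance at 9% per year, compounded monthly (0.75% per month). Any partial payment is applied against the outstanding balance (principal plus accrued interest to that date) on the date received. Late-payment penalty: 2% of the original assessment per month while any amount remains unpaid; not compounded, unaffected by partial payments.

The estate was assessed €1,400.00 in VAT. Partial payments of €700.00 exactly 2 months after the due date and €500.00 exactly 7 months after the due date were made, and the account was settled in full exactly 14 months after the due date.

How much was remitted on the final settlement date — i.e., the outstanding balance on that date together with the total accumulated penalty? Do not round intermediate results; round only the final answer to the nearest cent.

Balance at month 2: €1,400.0000 × (1 + 0.0075)^2 = €1,421.0788…
After €700.00 payment: €1,421.0788… − €700.00 = €721.0788…
Balance at month 7: €721.0788… × (1 + 0.0075)^5 = €748.5279…
After €500.00 payment: €748.5279… − €500.00 = €248.5279…
Balance at month 14: €248.5279… × (1 + 0.0075)^7 = €261.8728…
Penalty: 14 × 2% × €1,400.00 = €392.00
Final settlement = outstanding balance + penalty = €261.8728… + €392.00 = €653.87

€653.87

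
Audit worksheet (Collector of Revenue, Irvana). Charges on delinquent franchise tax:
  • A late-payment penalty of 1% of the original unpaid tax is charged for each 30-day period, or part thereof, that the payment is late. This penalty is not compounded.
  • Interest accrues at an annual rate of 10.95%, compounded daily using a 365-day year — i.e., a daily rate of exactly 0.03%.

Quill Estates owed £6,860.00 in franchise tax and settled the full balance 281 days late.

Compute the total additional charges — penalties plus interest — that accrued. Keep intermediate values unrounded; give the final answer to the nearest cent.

Penalty periods: ⌈281/30⌉ = 10; penalty = 10 × 1% × £6,860.00 = £686.00
Interest: £6,860.00 × ((1 + 0.0003)^281 − 1) = £6,860.00 × 0.08794148… = £603.2785…
Penalties + interest = £686.0000 + £603.2785… = £1,289.28

£1,289.28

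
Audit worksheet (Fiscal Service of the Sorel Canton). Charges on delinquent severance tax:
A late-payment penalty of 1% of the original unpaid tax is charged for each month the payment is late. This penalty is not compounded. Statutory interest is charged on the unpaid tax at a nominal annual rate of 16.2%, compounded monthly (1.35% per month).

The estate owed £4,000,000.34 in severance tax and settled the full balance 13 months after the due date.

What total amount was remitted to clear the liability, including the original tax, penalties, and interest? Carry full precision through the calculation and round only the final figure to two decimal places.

Late-payment penalty = 1% × £4,000,000.34 × 13 mo = £520,000.04…
Interest: £4,000,000.34 × ((1 + 0.0135)^13 − 1) = £4,000,000.34 × 0.1904435… = £761,774.0793…
Total = £4,000,000.34 + £520,000.0442 + £761,774.0793… = £5,281,774.46

£5,281,774.46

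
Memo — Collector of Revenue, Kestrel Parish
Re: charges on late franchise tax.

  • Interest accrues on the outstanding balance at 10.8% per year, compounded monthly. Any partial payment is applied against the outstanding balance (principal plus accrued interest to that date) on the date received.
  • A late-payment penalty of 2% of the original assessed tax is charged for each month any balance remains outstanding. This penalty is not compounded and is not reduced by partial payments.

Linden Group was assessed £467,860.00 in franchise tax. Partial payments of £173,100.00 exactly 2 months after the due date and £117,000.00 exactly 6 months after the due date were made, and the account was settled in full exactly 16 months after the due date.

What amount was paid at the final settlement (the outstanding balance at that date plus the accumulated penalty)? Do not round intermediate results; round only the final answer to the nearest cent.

Monthly rate = 10.8% ÷ 12 = 0.9%
Balance at month 2: £467,860.0000 × (1 + 0.009)^2 = £476,319.3767…
After £173,100.00 payment: £476,319.3767… − £173,100.00 = £303,219.3767…
Balance at month 6: £303,219.3767… × (1 + 0.009)^4 = £314,283.5250…
After £117,000.00 payment: £314,283.5250… − £117,000.00 = £197,283.5250…
Balance at month 16: £197,283.5250… × (1 + 0.009)^10 = £215,775.6739…
Penalty: 16 × 2% × £467,860.00 = £149,715.20
Final settlement = outstanding balance + penalty = £215,775.6739… + £149,715.20 = £365,490.87

£365,490.87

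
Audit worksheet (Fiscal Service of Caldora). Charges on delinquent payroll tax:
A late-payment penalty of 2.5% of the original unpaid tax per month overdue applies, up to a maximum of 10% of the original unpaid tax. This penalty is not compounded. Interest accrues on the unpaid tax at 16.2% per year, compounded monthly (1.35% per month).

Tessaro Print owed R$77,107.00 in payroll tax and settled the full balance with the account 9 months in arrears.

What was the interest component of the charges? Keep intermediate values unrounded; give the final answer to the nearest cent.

R$9,890.66

Interest: R$77,107.00 × ((1 + 0.0135)^9 − 1) = R$77,107.00 × 0.1282719… = R$9,890.6624…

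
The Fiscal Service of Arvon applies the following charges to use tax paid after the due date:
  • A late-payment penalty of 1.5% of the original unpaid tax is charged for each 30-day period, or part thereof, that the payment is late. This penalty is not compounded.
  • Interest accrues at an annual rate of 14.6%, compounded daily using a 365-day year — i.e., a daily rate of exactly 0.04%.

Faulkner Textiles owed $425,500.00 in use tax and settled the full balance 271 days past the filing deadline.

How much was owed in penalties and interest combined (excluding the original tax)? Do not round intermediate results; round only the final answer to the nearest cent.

$112,531.69

Penalty periods: ⌈271/30⌉ = 10; penalty = 10 × 1.5% × $425,500.00 = $63,825.00
Interest: $425,500.00 × ((1 + 0.0004)^271 − 1) = $425,500.00 × 0.11446930… = $48,706.6863…
Penalties + interest = $63,825.0000 + $48,706.6863… = $112,531.69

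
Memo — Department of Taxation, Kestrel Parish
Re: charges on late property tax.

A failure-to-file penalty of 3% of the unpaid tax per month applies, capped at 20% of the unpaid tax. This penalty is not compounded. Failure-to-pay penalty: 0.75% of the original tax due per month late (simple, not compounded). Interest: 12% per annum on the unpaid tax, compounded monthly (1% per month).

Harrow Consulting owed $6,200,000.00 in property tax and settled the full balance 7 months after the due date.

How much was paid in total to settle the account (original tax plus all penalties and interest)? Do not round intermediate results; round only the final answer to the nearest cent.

$8,212,739.18

Failure-to-file: 7 × 3% × $6,200,000.00 = $1,302,000.00, capped at 20% × $6,200,000.00 = $1,240,000.00
Failure-to-pay penalty = 0.75% × $6,200,000.00 × 7 mo = $325,500.00
Interest: $6,200,000.00 × ((1 + 0.01)^7 − 1) = $6,200,000.00 × 0.0721354… = $447,239.1831…
Total = $6,200,000.00 + $1,565,500.0000 + $447,239.1831… = $8,212,739.18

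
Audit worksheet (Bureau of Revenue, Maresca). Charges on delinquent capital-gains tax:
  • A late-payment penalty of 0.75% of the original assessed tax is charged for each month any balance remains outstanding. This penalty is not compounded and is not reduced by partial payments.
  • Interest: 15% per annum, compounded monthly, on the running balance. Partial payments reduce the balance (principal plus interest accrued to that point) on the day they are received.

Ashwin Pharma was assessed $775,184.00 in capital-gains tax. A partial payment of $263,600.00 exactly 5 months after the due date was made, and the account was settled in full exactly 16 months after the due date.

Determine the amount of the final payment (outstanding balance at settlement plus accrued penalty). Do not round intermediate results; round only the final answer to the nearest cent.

$736,463.52

Monthly rate = 15% ÷ 12 = 1.25%
Balance at month 5: $775,184.0000 × (1 + 0.0125)^5 = $824,859.4602…
After $263,600.00 payment: $824,859.4602… − $263,600.00 = $561,259.4602…
Balance at month 16: $561,259.4602… × (1 + 0.0125)^11 = $643,441.4361…
Penalty: 16 × 0.75% × $775,184.00 = $93,022.08
Final settlement = outstanding balance + penalty = $643,441.4361… + $93,022.08 = $736,463.52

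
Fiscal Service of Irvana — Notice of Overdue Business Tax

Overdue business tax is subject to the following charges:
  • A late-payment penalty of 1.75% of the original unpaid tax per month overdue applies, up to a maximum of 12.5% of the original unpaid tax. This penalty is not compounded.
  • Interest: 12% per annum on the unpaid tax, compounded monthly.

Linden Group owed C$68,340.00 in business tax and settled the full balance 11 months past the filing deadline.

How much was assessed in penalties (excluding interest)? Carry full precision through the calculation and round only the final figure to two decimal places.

C$8,542.50

Penalty (uncapped): 11 × 1.75% × C$68,340.00 = C$13,155.45; cap = 12.5% × C$68,340.00 = C$8,542.50 → penalty = C$8,542.50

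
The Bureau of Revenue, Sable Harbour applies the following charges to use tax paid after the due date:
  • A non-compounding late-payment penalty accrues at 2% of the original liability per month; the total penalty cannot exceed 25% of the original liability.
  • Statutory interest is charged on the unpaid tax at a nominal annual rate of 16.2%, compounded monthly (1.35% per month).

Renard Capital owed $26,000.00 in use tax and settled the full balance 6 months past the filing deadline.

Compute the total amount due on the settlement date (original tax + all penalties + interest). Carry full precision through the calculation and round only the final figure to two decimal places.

$31,298.37

Penalty: 6 × 2% × $26,000.00 = $3,120.00 (below the 25% cap of $6,500.00)
Interest: $26,000.00 × ((1 + 0.0135)^6 − 1) = $26,000.00 × 0.0837835… = $2,178.3699…
Total = $26,000.00 + $3,120.0000 + $2,178.3699… = $31,298.37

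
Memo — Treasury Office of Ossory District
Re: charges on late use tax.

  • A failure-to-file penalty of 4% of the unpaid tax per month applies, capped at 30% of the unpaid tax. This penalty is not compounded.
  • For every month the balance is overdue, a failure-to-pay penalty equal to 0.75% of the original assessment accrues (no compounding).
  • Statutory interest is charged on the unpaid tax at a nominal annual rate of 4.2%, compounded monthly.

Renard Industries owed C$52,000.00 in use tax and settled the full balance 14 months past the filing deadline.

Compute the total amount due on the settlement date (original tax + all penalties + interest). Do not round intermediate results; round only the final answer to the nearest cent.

Failure-to-file: 14 × 4% × C$52,000.00 = C$29,120.00, capped at 30% × C$52,000.00 = C$15,600.00
Failure-to-pay penalty = 0.75% × C$52,000.00 × 14 mo = C$5,460.00
Interest (4.2%/yr ÷ 12 = 0.35%/month): C$52,000.00 × ((1 + 0.0035)^14 − 1) = C$2,606.7864…
Total = C$52,000.00 + C$21,060.0000 + C$2,606.7864… = C$75,666.79

C$75,666.79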